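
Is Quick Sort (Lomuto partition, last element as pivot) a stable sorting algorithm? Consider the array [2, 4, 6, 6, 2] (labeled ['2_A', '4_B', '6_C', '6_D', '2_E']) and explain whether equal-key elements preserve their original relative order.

Trace Quick Sort on the labeled array (the key is the number; the letter only tracks identity):
  Partition indices 0..4 around pivot 2_E -> [2_A, 2_E, 6_C, 6_D, 4_B]
  Partition indices 2..4 around pivot 4_B -> [2_A, 2_E, 4_B, 6_D, 6_C]
  Partition indices 3..4 around pivot 6_C -> [2_A, 2_E, 4_B, 6_D, 6_C]
Final order: [2_A, 2_E, 4_B, 6_D, 6_C]
Equal keys:
  value 2: originally 2_A, 2_E; after sorting 2_A, 2_E -> order preserved
  value 6: originally 6_C, 6_D; after sorting 6_D, 6_C -> order changed
Equal keys were reordered, so Quick Sort is not stable: partition swaps elements across long distances and can reorder equal keys. (One such input is enough; an unstable sort may happen to preserve order on other inputs, but it gives no guarantee.)
Answer: Not stable


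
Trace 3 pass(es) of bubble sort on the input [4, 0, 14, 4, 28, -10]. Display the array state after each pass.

After pass 1: [0, 4, 4, 14, -10, 28] (3 swaps)
After pass 2: [0, 4, 4, -10, 14, 28] (1 swaps)
After pass 3: [0, 4, -10, 4, 14, 28] (1 swaps)
Total swaps: 5


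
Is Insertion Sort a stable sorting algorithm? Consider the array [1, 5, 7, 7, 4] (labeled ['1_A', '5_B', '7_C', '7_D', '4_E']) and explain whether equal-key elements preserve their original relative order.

Trace Insertion Sort on the labeled array (the key is the number; the letter only tracks identity):
  Insert 5_B at index 1: [1_A, 5_B, 7_C, 7_D, 4_E]
  Insert 7_C at index 2: [1_A, 5_B, 7_C, 7_D, 4_E]
  Insert 7_D at index 3: [1_A, 5_B, 7_C, 7_D, 4_E]
  Insert 4_E at index 1: [1_A, 4_E, 5_B, 7_C, 7_D]
Final order: [1_A, 4_E, 5_B, 7_C, 7_D]
Equal keys:
  value 7: originally 7_C, 7_D; after sorting 7_C, 7_D -> order preserved
All equal keys kept their original relative order. Insertion Sort is stable: elements are shifted only while they are strictly greater than the key, so a key is inserted after any equal elements already placed.
Answer: Stable


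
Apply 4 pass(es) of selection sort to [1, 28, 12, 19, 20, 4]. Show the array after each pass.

Pass 1: Select minimum 1 at index 0, swap -> [1, 28, 12, 19, 20, 4]
Pass 2: Select minimum 4 at index 5, swap -> [1, 4, 12, 19, 20, 28]
Pass 3: Select minimum 12 at index 2, swap -> [1, 4, 12, 19, 20, 28]
Pass 4: Select minimum 19 at index 3, swap -> [1, 4, 12, 19, 20, 28]


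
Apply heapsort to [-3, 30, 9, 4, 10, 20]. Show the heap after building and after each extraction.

Build heap: [30, 10, 20, 4, -3, 9]
Extract 30: [20, 10, 9, 4, -3, 30]
Extract 20: [10, 4, 9, -3, 20, 30]
Extract 10: [9, 4, -3, 10, 20, 30]
Extract 9: [4, -3, 9, 10, 20, 30]
Extract 4: [-3, 4, 9, 10, 20, 30]


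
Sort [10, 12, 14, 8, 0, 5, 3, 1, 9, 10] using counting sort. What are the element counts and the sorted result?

Count array: [1, 1, 0, 1, 0, 1, 0, 0, 1, 1, 2, 0, 1, 0, 1]
(count[i] = number of elements equal to i)
Cumulative count: [1, 2, 2, 3, 3, 4, 4, 4, 5, 6, 8, 8, 9, 9, 10]
Sorted: [0, 1, 3, 5, 8, 9, 10, 10, 12, 14]


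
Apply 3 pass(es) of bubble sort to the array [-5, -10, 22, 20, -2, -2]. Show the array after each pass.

After pass 1: [-10, -5, 20, -2, -2, 22] (4 swaps)
After pass 2: [-10, -5, -2, -2, 20, 22] (2 swaps)
After pass 3: [-10, -5, -2, -2, 20, 22] (0 swaps)
Total swaps: 6


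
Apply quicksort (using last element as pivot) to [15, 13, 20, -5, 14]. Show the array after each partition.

Partition 1: pivot=14 at index 2 -> [13, -5, 14, 15, 20]
Partition 2: pivot=-5 at index 0 -> [-5, 13, 14, 15, 20]
Partition 3: pivot=20 at index 4 -> [-5, 13, 14, 15, 20]


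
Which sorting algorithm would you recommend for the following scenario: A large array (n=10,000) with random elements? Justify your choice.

Best choice: Quicksort or Mergesort
Reason: Both have O(n log n) average case; quicksort has lower constant factors


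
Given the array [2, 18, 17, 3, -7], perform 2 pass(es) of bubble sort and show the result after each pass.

After pass 1: [2, 17, 3, -7, 18] (3 swaps)
After pass 2: [2, 3, -7, 17, 18] (2 swaps)
Total swaps: 5


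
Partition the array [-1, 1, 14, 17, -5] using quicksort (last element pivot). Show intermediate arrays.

Partition 1: pivot=-5 at index 0 -> [-5, 1, 14, 17, -1]
Partition 2: pivot=-1 at index 1 -> [-5, -1, 14, 17, 1]
Partition 3: pivot=1 at index 2 -> [-5, -1, 1, 17, 14]
Partition 4: pivot=14 at index 3 -> [-5, -1, 1, 14, 17]


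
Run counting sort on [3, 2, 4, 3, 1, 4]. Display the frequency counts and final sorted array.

Count array: [0, 1, 1, 2, 2]
(count[i] = number of elements equal to i)
Cumulative count: [0, 1, 2, 4, 6]
Sorted: [1, 2, 3, 3, 4, 4]


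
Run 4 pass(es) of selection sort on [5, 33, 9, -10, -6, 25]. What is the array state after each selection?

Pass 1: Select minimum -10 at index 3, swap -> [-10, 33, 9, 5, -6, 25]
Pass 2: Select minimum -6 at index 4, swap -> [-10, -6, 9, 5, 33, 25]
Pass 3: Select minimum 5 at index 3, swap -> [-10, -6, 5, 9, 33, 25]
Pass 4: Select minimum 9 at index 3, swap -> [-10, -6, 5, 9, 33, 25]


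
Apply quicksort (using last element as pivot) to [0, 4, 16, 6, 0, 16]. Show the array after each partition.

Partition 1: pivot=16 at index 5 -> [0, 4, 16, 6, 0, 16]
Partition 2: pivot=0 at index 1 -> [0, 0, 16, 6, 4, 16]
Partition 3: pivot=4 at index 2 -> [0, 0, 4, 6, 16, 16]
Partition 4: pivot=16 at index 4 -> [0, 0, 4, 6, 16, 16]


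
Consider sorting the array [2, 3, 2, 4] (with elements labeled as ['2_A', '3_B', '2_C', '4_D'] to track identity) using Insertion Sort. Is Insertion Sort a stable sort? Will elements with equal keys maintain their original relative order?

Trace Insertion Sort on the labeled array (the key is the number; the letter only tracks identity):
  Insert 3_B at index 1: [2_A, 3_B, 2_C, 4_D]
  Insert 2_C at index 1: [2_A, 2_C, 3_B, 4_D]
  Insert 4_D at index 3: [2_A, 2_C, 3_B, 4_D]
Final order: [2_A, 2_C, 3_B, 4_D]
Equal keys:
  value 2: originally 2_A, 2_C; after sorting 2_A, 2_C -> order preserved
All equal keys kept their original relative order. Insertion Sort is stable: elements are shifted only while they are strictly greater than the key, so a key is inserted after any equal elements already placed.
Answer: Stable


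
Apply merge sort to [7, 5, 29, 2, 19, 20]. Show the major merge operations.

Divide and conquer:
  Merge [5] + [29] -> [5, 29]
  Merge [7] + [5, 29] -> [5, 7, 29]
  Merge [19] + [20] -> [19, 20]
  Merge [2] + [19, 20] -> [2, 19, 20]
  Merge [5, 7, 29] + [2, 19, 20] -> [2, 5, 7, 19, 20, 29]


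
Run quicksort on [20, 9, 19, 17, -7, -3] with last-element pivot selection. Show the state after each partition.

Partition 1: pivot=-3 at index 1 -> [-7, -3, 19, 17, 20, 9]
Partition 2: pivot=9 at index 2 -> [-7, -3, 9, 17, 20, 19]
Partition 3: pivot=19 at index 4 -> [-7, -3, 9, 17, 19, 20]


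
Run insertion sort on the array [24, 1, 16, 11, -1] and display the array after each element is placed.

First element 24 is already 'sorted'
Insert 1: shifted 1 elements -> [1, 24, 16, 11, -1]
Insert 16: shifted 1 elements -> [1, 16, 24, 11, -1]
Insert 11: shifted 2 elements -> [1, 11, 16, 24, -1]
Insert -1: shifted 4 elements -> [-1, 1, 11, 16, 24]


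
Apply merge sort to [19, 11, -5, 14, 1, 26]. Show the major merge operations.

Divide and conquer:
  Merge [11] + [-5] -> [-5, 11]
  Merge [19] + [-5, 11] -> [-5, 11, 19]
  Merge [1] + [26] -> [1, 26]
  Merge [14] + [1, 26] -> [1, 14, 26]
  Merge [-5, 11, 19] + [1, 14, 26] -> [-5, 1, 11, 14, 19, 26]


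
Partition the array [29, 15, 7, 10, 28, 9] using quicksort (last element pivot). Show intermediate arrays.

Partition 1: pivot=9 at index 1 -> [7, 9, 29, 10, 28, 15]
Partition 2: pivot=15 at index 3 -> [7, 9, 10, 15, 28, 29]
Partition 3: pivot=29 at index 5 -> [7, 9, 10, 15, 28, 29]


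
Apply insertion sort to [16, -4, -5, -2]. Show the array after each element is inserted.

First element 16 is already 'sorted'
Insert -4: shifted 1 elements -> [-4, 16, -5, -2]
Insert -5: shifted 2 elements -> [-5, -4, 16, -2]
Insert -2: shifted 1 elements -> [-5, -4, -2, 16]


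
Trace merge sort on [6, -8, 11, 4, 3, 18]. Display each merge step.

Divide and conquer:
  Merge [-8] + [11] -> [-8, 11]
  Merge [6] + [-8, 11] -> [-8, 6, 11]
  Merge [3] + [18] -> [3, 18]
  Merge [4] + [3, 18] -> [3, 4, 18]
  Merge [-8, 6, 11] + [3, 4, 18] -> [-8, 3, 4, 6, 11, 18]


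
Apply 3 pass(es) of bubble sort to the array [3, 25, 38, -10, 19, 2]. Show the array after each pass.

After pass 1: [3, 25, -10, 19, 2, 38] (3 swaps)
After pass 2: [3, -10, 19, 2, 25, 38] (3 swaps)
After pass 3: [-10, 3, 2, 19, 25, 38] (2 swaps)
Total swaps: 8


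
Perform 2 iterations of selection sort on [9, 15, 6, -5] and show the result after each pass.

Pass 1: Select minimum -5 at index 3, swap -> [-5, 15, 6, 9]
Pass 2: Select minimum 6 at index 2, swap -> [-5, 6, 15, 9]


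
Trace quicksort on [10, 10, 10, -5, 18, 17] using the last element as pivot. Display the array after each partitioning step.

Partition 1: pivot=17 at index 4 -> [10, 10, 10, -5, 17, 18]
Partition 2: pivot=-5 at index 0 -> [-5, 10, 10, 10, 17, 18]
Partition 3: pivot=10 at index 3 -> [-5, 10, 10, 10, 17, 18]
Partition 4: pivot=10 at index 2 -> [-5, 10, 10, 10, 17, 18]


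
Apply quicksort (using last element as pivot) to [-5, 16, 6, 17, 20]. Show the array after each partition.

Partition 1: pivot=20 at index 4 -> [-5, 16, 6, 17, 20]
Partition 2: pivot=17 at index 3 -> [-5, 16, 6, 17, 20]
Partition 3: pivot=6 at index 1 -> [-5, 6, 16, 17, 20]


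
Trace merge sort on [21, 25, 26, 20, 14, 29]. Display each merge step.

Divide and conquer:
  Merge [25] + [26] -> [25, 26]
  Merge [21] + [25, 26] -> [21, 25, 26]
  Merge [14] + [29] -> [14, 29]
  Merge [20] + [14, 29] -> [14, 20, 29]
  Merge [21, 25, 26] + [14, 20, 29] -> [14, 20, 21, 25, 26, 29]


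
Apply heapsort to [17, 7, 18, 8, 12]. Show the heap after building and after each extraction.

Build heap: [18, 12, 17, 8, 7]
Extract 18: [17, 12, 7, 8, 18]
Extract 17: [12, 8, 7, 17, 18]
Extract 12: [8, 7, 12, 17, 18]
Extract 8: [7, 8, 12, 17, 18]


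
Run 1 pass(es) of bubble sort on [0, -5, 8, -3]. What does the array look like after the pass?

After pass 1: [-5, 0, -3, 8] (2 swaps)
Total swaps: 2


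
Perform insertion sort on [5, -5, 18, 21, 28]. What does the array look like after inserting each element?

First element 5 is already 'sorted'
Insert -5: shifted 1 elements -> [-5, 5, 18, 21, 28]
Insert 18: shifted 0 elements -> [-5, 5, 18, 21, 28]
Insert 21: shifted 0 elements -> [-5, 5, 18, 21, 28]
Insert 28: shifted 0 elements -> [-5, 5, 18, 21, 28]


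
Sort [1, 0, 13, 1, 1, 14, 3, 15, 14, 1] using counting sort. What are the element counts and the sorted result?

Count array: [1, 4, 0, 1, 0, 0, 0, 0, 0, 0, 0, 0, 0, 1, 2, 1]
(count[i] = number of elements equal to i)
Cumulative count: [1, 5, 5, 6, 6, 6, 6, 6, 6, 6, 6, 6, 6, 7, 9, 10]
Sorted: [0, 1, 1, 1, 1, 3, 13, 14, 14, 15]


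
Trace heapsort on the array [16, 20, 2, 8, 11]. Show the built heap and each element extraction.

Build heap: [20, 16, 2, 8, 11]
Extract 20: [16, 11, 2, 8, 20]
Extract 16: [11, 8, 2, 16, 20]
Extract 11: [8, 2, 11, 16, 20]
Extract 8: [2, 8, 11, 16, 20]


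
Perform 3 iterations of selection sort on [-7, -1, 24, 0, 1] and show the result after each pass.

Pass 1: Select minimum -7 at index 0, swap -> [-7, -1, 24, 0, 1]
Pass 2: Select minimum -1 at index 1, swap -> [-7, -1, 24, 0, 1]
Pass 3: Select minimum 0 at index 3, swap -> [-7, -1, 0, 24, 1]


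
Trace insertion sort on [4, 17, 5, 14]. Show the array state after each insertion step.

First element 4 is already 'sorted'
Insert 17: shifted 0 elements -> [4, 17, 5, 14]
Insert 5: shifted 1 elements -> [4, 5, 17, 14]
Insert 14: shifted 1 elements -> [4, 5, 14, 17]


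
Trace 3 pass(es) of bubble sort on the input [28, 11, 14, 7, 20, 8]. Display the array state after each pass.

After pass 1: [11, 14, 7, 20, 8, 28] (5 swaps)
After pass 2: [11, 7, 14, 8, 20, 28] (2 swaps)
After pass 3: [7, 11, 8, 14, 20, 28] (2 swaps)
Total swaps: 9


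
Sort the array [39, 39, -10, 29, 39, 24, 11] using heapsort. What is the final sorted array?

Build heap: [39, 39, 24, 29, 39, -10, 11]
Extract 39: [39, 39, 24, 29, 11, -10, 39]
Extract 39: [39, 29, 24, -10, 11, 39, 39]
Extract 39: [29, 11, 24, -10, 39, 39, 39]
Extract 29: [24, 11, -10, 29, 39, 39, 39]
Extract 24: [11, -10, 24, 29, 39, 39, 39]
Extract 11: [-10, 11, 24, 29, 39, 39, 39]


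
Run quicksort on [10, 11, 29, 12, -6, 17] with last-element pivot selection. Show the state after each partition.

Partition 1: pivot=17 at index 4 -> [10, 11, 12, -6, 17, 29]
Partition 2: pivot=-6 at index 0 -> [-6, 11, 12, 10, 17, 29]
Partition 3: pivot=10 at index 1 -> [-6, 10, 12, 11, 17, 29]
Partition 4: pivot=11 at index 2 -> [-6, 10, 11, 12, 17, 29]


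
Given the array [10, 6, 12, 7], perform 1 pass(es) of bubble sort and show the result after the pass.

After pass 1: [6, 10, 7, 12] (2 swaps)
Total swaps: 2


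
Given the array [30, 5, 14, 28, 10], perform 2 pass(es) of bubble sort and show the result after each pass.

After pass 1: [5, 14, 28, 10, 30] (4 swaps)
After pass 2: [5, 14, 10, 28, 30] (1 swaps)
Total swaps: 5


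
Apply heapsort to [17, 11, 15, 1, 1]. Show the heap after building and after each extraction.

Build heap: [17, 11, 15, 1, 1]
Extract 17: [15, 11, 1, 1, 17]
Extract 15: [11, 1, 1, 15, 17]
Extract 11: [1, 1, 11, 15, 17]
Extract 1: [1, 1, 11, 15, 17]


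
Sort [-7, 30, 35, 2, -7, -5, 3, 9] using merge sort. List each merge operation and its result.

Divide and conquer:
  Merge [-7] + [30] -> [-7, 30]
  Merge [35] + [2] -> [2, 35]
  Merge [-7, 30] + [2, 35] -> [-7, 2, 30, 35]
  Merge [-7] + [-5] -> [-7, -5]
  Merge [3] + [9] -> [3, 9]
  Merge [-7, -5] + [3, 9] -> [-7, -5, 3, 9]
  Merge [-7, 2, 30, 35] + [-7, -5, 3, 9] -> [-7, -7, -5, 2, 3, 9, 30, 35]


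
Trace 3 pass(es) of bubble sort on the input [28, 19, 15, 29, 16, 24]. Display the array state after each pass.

After pass 1: [19, 15, 28, 16, 24, 29] (4 swaps)
After pass 2: [15, 19, 16, 24, 28, 29] (3 swaps)
After pass 3: [15, 16, 19, 24, 28, 29] (1 swaps)
Total swaps: 8


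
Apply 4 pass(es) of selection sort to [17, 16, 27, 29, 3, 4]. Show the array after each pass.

Pass 1: Select minimum 3 at index 4, swap -> [3, 16, 27, 29, 17, 4]
Pass 2: Select minimum 4 at index 5, swap -> [3, 4, 27, 29, 17, 16]
Pass 3: Select minimum 16 at index 5, swap -> [3, 4, 16, 29, 17, 27]
Pass 4: Select minimum 17 at index 4, swap -> [3, 4, 16, 17, 29, 27]


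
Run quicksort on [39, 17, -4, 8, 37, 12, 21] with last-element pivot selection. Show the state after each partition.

Partition 1: pivot=21 at index 4 -> [17, -4, 8, 12, 21, 39, 37]
Partition 2: pivot=12 at index 2 -> [-4, 8, 12, 17, 21, 39, 37]
Partition 3: pivot=8 at index 1 -> [-4, 8, 12, 17, 21, 39, 37]
Partition 4: pivot=37 at index 5 -> [-4, 8, 12, 17, 21, 37, 39]


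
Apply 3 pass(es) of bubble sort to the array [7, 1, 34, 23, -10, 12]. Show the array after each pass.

After pass 1: [1, 7, 23, -10, 12, 34] (4 swaps)
After pass 2: [1, 7, -10, 12, 23, 34] (2 swaps)
After pass 3: [1, -10, 7, 12, 23, 34] (1 swaps)
Total swaps: 7


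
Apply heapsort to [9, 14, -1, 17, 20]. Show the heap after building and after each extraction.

Build heap: [20, 17, -1, 9, 14]
Extract 20: [17, 14, -1, 9, 20]
Extract 17: [14, 9, -1, 17, 20]
Extract 14: [9, -1, 14, 17, 20]
Extract 9: [-1, 9, 14, 17, 20]


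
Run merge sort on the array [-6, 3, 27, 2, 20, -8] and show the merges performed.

Divide and conquer:
  Merge [3] + [27] -> [3, 27]
  Merge [-6] + [3, 27] -> [-6, 3, 27]
  Merge [20] + [-8] -> [-8, 20]
  Merge [2] + [-8, 20] -> [-8, 2, 20]
  Merge [-6, 3, 27] + [-8, 2, 20] -> [-8, -6, 2, 3, 20, 27]


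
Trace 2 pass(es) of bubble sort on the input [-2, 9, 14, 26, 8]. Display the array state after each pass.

After pass 1: [-2, 9, 14, 8, 26] (1 swaps)
After pass 2: [-2, 9, 8, 14, 26] (1 swaps)
Total swaps: 2


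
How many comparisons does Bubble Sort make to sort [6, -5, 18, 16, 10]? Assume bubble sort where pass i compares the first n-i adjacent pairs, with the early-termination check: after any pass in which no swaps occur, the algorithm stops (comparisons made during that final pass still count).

Pass 1: compare adjacent pairs (0,1)..(3,4) = 4 comparison(s), 3 swap(s) -> [-5, 6, 16, 10, 18]
Pass 2: compare adjacent pairs (0,1)..(2,3) = 3 comparison(s), 1 swap(s) -> [-5, 6, 10, 16, 18]
Pass 3: compare adjacent pairs (0,1)..(1,2) = 2 comparison(s), 0 swap(s) -> [-5, 6, 10, 16, 18]
No swaps in this pass, so bubble sort stops here.
Total comparisons: 4 + 3 + 2 = 9


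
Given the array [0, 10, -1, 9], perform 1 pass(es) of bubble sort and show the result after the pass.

After pass 1: [0, -1, 9, 10] (2 swaps)
Total swaps: 2


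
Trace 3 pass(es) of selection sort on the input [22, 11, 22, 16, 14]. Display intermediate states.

Pass 1: Select minimum 11 at index 1, swap -> [11, 22, 22, 16, 14]
Pass 2: Select minimum 14 at index 4, swap -> [11, 14, 22, 16, 22]
Pass 3: Select minimum 16 at index 3, swap -> [11, 14, 16, 22, 22]


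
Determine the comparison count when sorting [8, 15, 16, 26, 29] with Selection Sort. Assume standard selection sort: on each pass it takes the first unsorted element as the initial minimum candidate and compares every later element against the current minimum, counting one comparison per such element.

Pass 1: scan indices 1..4 for the minimum = 4 comparison(s); min is 8, place at index 0 -> [8, 15, 16, 26, 29]
Pass 2: scan indices 2..4 for the minimum = 3 comparison(s); min is 15, place at index 1 -> [8, 15, 16, 26, 29]
Pass 3: scan indices 3..4 for the minimum = 2 comparison(s); min is 16, place at index 2 -> [8, 15, 16, 26, 29]
Pass 4: scan indices 4..4 for the minimum = 1 comparison(s); min is 26, place at index 3 -> [8, 15, 16, 26, 29]
Selection sort always scans the whole unsorted suffix, so the count is (n-1) + (n-2) + ... + 1 = n(n-1)/2 = 5*4/2 = 10 regardless of the input order.
Total comparisons: 4 + 3 + 2 + 1 = 10


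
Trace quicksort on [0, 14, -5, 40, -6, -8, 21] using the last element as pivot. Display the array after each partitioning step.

Partition 1: pivot=21 at index 5 -> [0, 14, -5, -6, -8, 21, 40]
Partition 2: pivot=-8 at index 0 -> [-8, 14, -5, -6, 0, 21, 40]
Partition 3: pivot=0 at index 3 -> [-8, -5, -6, 0, 14, 21, 40]
Partition 4: pivot=-6 at index 1 -> [-8, -6, -5, 0, 14, 21, 40]


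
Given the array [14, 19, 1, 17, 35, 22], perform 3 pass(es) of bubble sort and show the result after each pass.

After pass 1: [14, 1, 17, 19, 22, 35] (3 swaps)
After pass 2: [1, 14, 17, 19, 22, 35] (1 swaps)
After pass 3: [1, 14, 17, 19, 22, 35] (0 swaps)
Total swaps: 4


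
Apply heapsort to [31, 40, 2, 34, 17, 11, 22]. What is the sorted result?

Build heap: [40, 34, 22, 31, 17, 11, 2]
Extract 40: [34, 31, 22, 2, 17, 11, 40]
Extract 34: [31, 17, 22, 2, 11, 34, 40]
Extract 31: [22, 17, 11, 2, 31, 34, 40]
Extract 22: [17, 2, 11, 22, 31, 34, 40]
Extract 17: [11, 2, 17, 22, 31, 34, 40]
Extract 11: [2, 11, 17, 22, 31, 34, 40]


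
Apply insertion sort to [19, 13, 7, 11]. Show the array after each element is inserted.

First element 19 is already 'sorted'
Insert 13: shifted 1 elements -> [13, 19, 7, 11]
Insert 7: shifted 2 elements -> [7, 13, 19, 11]
Insert 11: shifted 2 elements -> [7, 11, 13, 19]


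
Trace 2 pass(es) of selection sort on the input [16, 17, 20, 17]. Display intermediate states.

Pass 1: Select minimum 16 at index 0, swap -> [16, 17, 20, 17]
Pass 2: Select minimum 17 at index 1, swap -> [16, 17, 20, 17]


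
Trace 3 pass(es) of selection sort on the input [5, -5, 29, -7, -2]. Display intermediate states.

Pass 1: Select minimum -7 at index 3, swap -> [-7, -5, 29, 5, -2]
Pass 2: Select minimum -5 at index 1, swap -> [-7, -5, 29, 5, -2]
Pass 3: Select minimum -2 at index 4, swap -> [-7, -5, -2, 5, 29]


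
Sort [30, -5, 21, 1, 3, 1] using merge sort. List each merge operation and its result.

Divide and conquer:
  Merge [-5] + [21] -> [-5, 21]
  Merge [30] + [-5, 21] -> [-5, 21, 30]
  Merge [3] + [1] -> [1, 3]
  Merge [1] + [1, 3] -> [1, 1, 3]
  Merge [-5, 21, 30] + [1, 1, 3] -> [-5, 1, 1, 3, 21, 30]


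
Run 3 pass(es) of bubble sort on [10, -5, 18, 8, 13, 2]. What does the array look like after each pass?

After pass 1: [-5, 10, 8, 13, 2, 18] (4 swaps)
After pass 2: [-5, 8, 10, 2, 13, 18] (2 swaps)
After pass 3: [-5, 8, 2, 10, 13, 18] (1 swaps)
Total swaps: 7


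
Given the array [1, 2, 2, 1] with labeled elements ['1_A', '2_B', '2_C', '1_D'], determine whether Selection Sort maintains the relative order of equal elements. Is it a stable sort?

Trace Selection Sort on the labeled array (the key is the number; the letter only tracks identity):
  Pass 1: minimum 1_A is already at index 0; no swap -> [1_A, 2_B, 2_C, 1_D]
  Pass 2: minimum of unsorted part is 1_D at index 3; swap it with 2_B at index 1 -> [1_A, 1_D, 2_C, 2_B]
  Pass 3: minimum 2_C is already at index 2; no swap -> [1_A, 1_D, 2_C, 2_B]
Final order: [1_A, 1_D, 2_C, 2_B]
Equal keys:
  value 1: originally 1_A, 1_D; after sorting 1_A, 1_D -> order preserved
  value 2: originally 2_B, 2_C; after sorting 2_C, 2_B -> order changed
Equal keys were reordered, so Selection Sort is not stable: the long-range swap that moves the minimum into place can carry an element past an equal key. (One such input is enough; an unstable sort may happen to preserve order on other inputs, but it gives no guarantee.)
Answer: Not stable


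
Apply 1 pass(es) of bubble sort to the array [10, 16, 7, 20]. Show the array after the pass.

After pass 1: [10, 7, 16, 20] (1 swaps)
Total swaps: 1


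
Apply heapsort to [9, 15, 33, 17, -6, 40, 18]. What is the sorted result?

Build heap: [40, 17, 33, 15, -6, 9, 18]
Extract 40: [33, 17, 18, 15, -6, 9, 40]
Extract 33: [18, 17, 9, 15, -6, 33, 40]
Extract 18: [17, 15, 9, -6, 18, 33, 40]
Extract 17: [15, -6, 9, 17, 18, 33, 40]
Extract 15: [9, -6, 15, 17, 18, 33, 40]
Extract 9: [-6, 9, 15, 17, 18, 33, 40]


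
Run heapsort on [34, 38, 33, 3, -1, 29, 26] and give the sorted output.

Build heap: [38, 34, 33, 3, -1, 29, 26]
Extract 38: [34, 26, 33, 3, -1, 29, 38]
Extract 34: [33, 26, 29, 3, -1, 34, 38]
Extract 33: [29, 26, -1, 3, 33, 34, 38]
Extract 29: [26, 3, -1, 29, 33, 34, 38]
Extract 26: [3, -1, 26, 29, 33, 34, 38]
Extract 3: [-1, 3, 26, 29, 33, 34, 38]


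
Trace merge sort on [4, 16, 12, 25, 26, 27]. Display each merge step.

Divide and conquer:
  Merge [16] + [12] -> [12, 16]
  Merge [4] + [12, 16] -> [4, 12, 16]
  Merge [26] + [27] -> [26, 27]
  Merge [25] + [26, 27] -> [25, 26, 27]
  Merge [4, 12, 16] + [25, 26, 27] -> [4, 12, 16, 25, 26, 27]


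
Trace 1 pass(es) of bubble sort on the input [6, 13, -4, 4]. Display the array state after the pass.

After pass 1: [6, -4, 4, 13] (2 swaps)
Total swaps: 2


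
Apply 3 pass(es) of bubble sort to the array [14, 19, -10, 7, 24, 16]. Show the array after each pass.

After pass 1: [14, -10, 7, 19, 16, 24] (3 swaps)
After pass 2: [-10, 7, 14, 16, 19, 24] (3 swaps)
After pass 3: [-10, 7, 14, 16, 19, 24] (0 swaps)
Total swaps: 6


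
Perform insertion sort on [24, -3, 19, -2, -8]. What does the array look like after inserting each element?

First element 24 is already 'sorted'
Insert -3: shifted 1 elements -> [-3, 24, 19, -2, -8]
Insert 19: shifted 1 elements -> [-3, 19, 24, -2, -8]
Insert -2: shifted 2 elements -> [-3, -2, 19, 24, -8]
Insert -8: shifted 4 elements -> [-8, -3, -2, 19, 24]


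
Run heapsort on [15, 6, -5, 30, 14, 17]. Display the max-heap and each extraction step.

Build heap: [30, 15, 17, 6, 14, -5]
Extract 30: [17, 15, -5, 6, 14, 30]
Extract 17: [15, 14, -5, 6, 17, 30]
Extract 15: [14, 6, -5, 15, 17, 30]
Extract 14: [6, -5, 14, 15, 17, 30]
Extract 6: [-5, 6, 14, 15, 17, 30]


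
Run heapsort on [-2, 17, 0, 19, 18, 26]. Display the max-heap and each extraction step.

Build heap: [26, 19, 0, 17, 18, -2]
Extract 26: [19, 18, 0, 17, -2, 26]
Extract 19: [18, 17, 0, -2, 19, 26]
Extract 18: [17, -2, 0, 18, 19, 26]
Extract 17: [0, -2, 17, 18, 19, 26]
Extract 0: [-2, 0, 17, 18, 19, 26]


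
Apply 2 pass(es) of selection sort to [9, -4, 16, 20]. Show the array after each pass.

Pass 1: Select minimum -4 at index 1, swap -> [-4, 9, 16, 20]
Pass 2: Select minimum 9 at index 1, swap -> [-4, 9, 16, 20]


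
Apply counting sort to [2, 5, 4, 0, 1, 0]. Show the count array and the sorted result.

Count array: [2, 1, 1, 0, 1, 1]
(count[i] = number of elements equal to i)
Cumulative count: [2, 3, 4, 4, 5, 6]
Sorted: [0, 0, 1, 2, 4, 5]


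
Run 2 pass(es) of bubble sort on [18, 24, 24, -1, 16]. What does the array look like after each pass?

After pass 1: [18, 24, -1, 16, 24] (2 swaps)
After pass 2: [18, -1, 16, 24, 24] (2 swaps)
Total swaps: 4


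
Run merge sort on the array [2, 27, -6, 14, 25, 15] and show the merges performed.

Divide and conquer:
  Merge [27] + [-6] -> [-6, 27]
  Merge [2] + [-6, 27] -> [-6, 2, 27]
  Merge [25] + [15] -> [15, 25]
  Merge [14] + [15, 25] -> [14, 15, 25]
  Merge [-6, 2, 27] + [14, 15, 25] -> [-6, 2, 14, 15, 25, 27]


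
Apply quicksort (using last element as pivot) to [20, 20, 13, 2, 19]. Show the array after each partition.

Partition 1: pivot=19 at index 2 -> [13, 2, 19, 20, 20]
Partition 2: pivot=2 at index 0 -> [2, 13, 19, 20, 20]
Partition 3: pivot=20 at index 4 -> [2, 13, 19, 20, 20]


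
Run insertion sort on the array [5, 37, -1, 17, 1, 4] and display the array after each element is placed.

First element 5 is already 'sorted'
Insert 37: shifted 0 elements -> [5, 37, -1, 17, 1, 4]
Insert -1: shifted 2 elements -> [-1, 5, 37, 17, 1, 4]
Insert 17: shifted 1 elements -> [-1, 5, 17, 37, 1, 4]
Insert 1: shifted 3 elements -> [-1, 1, 5, 17, 37, 4]
Insert 4: shifted 3 elements -> [-1, 1, 4, 5, 17, 37]


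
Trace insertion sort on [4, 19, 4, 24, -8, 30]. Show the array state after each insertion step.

First element 4 is already 'sorted'
Insert 19: shifted 0 elements -> [4, 19, 4, 24, -8, 30]
Insert 4: shifted 1 elements -> [4, 4, 19, 24, -8, 30]
Insert 24: shifted 0 elements -> [4, 4, 19, 24, -8, 30]
Insert -8: shifted 4 elements -> [-8, 4, 4, 19, 24, 30]
Insert 30: shifted 0 elements -> [-8, 4, 4, 19, 24, 30]


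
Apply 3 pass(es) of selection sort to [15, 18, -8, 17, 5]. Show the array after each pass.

Pass 1: Select minimum -8 at index 2, swap -> [-8, 18, 15, 17, 5]
Pass 2: Select minimum 5 at index 4, swap -> [-8, 5, 15, 17, 18]
Pass 3: Select minimum 15 at index 2, swap -> [-8, 5, 15, 17, 18]


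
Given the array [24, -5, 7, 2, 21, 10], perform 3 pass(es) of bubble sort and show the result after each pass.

After pass 1: [-5, 7, 2, 21, 10, 24] (5 swaps)
After pass 2: [-5, 2, 7, 10, 21, 24] (2 swaps)
After pass 3: [-5, 2, 7, 10, 21, 24] (0 swaps)
Total swaps: 7


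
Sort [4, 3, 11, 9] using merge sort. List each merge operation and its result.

Divide and conquer:
  Merge [4] + [3] -> [3, 4]
  Merge [11] + [9] -> [9, 11]
  Merge [3, 4] + [9, 11] -> [3, 4, 9, 11]


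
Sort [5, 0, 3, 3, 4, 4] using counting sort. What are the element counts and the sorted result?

Count array: [1, 0, 0, 2, 2, 1]
(count[i] = number of elements equal to i)
Cumulative count: [1, 1, 1, 3, 5, 6]
Sorted: [0, 3, 3, 4, 4, 5]


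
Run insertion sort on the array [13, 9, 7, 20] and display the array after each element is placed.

First element 13 is already 'sorted'
Insert 9: shifted 1 elements -> [9, 13, 7, 20]
Insert 7: shifted 2 elements -> [7, 9, 13, 20]
Insert 20: shifted 0 elements -> [7, 9, 13, 20]


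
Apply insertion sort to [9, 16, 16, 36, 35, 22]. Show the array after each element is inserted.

First element 9 is already 'sorted'
Insert 16: shifted 0 elements -> [9, 16, 16, 36, 35, 22]
Insert 16: shifted 0 elements -> [9, 16, 16, 36, 35, 22]
Insert 36: shifted 0 elements -> [9, 16, 16, 36, 35, 22]
Insert 35: shifted 1 elements -> [9, 16, 16, 35, 36, 22]
Insert 22: shifted 2 elements -> [9, 16, 16, 22, 35, 36]


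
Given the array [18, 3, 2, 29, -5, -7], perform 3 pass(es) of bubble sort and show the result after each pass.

After pass 1: [3, 2, 18, -5, -7, 29] (4 swaps)
After pass 2: [2, 3, -5, -7, 18, 29] (3 swaps)
After pass 3: [2, -5, -7, 3, 18, 29] (2 swaps)
Total swaps: 9


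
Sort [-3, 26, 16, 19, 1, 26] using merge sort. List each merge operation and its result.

Divide and conquer:
  Merge [26] + [16] -> [16, 26]
  Merge [-3] + [16, 26] -> [-3, 16, 26]
  Merge [1] + [26] -> [1, 26]
  Merge [19] + [1, 26] -> [1, 19, 26]
  Merge [-3, 16, 26] + [1, 19, 26] -> [-3, 1, 16, 19, 26, 26]


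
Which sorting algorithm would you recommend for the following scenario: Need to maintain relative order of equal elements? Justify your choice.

Best choice: Merge sort or Insertion sort
Reason: Both are stable; quicksort and heapsort are not stable


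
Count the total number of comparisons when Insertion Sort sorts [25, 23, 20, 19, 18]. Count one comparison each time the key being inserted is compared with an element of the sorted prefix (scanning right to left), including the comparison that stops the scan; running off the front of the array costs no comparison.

Insert 23: 25 > 23 (shift), reached front = 1 comparison(s) -> [23, 25, 20, 19, 18]
Insert 20: 25 > 20 (shift), 23 > 20 (shift), reached front = 2 comparison(s) -> [20, 23, 25, 19, 18]
Insert 19: 25 > 19 (shift), 23 > 19 (shift), 20 > 19 (shift), reached front = 3 comparison(s) -> [19, 20, 23, 25, 18]
Insert 18: 25 > 18 (shift), 23 > 18 (shift), 20 > 18 (shift), 19 > 18 (shift), reached front = 4 comparison(s) -> [18, 19, 20, 23, 25]
Total comparisons: 1 + 2 + 3 + 4 = 10


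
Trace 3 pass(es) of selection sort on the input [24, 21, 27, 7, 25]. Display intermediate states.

Pass 1: Select minimum 7 at index 3, swap -> [7, 21, 27, 24, 25]
Pass 2: Select minimum 21 at index 1, swap -> [7, 21, 27, 24, 25]
Pass 3: Select minimum 24 at index 3, swap -> [7, 21, 24, 27, 25]


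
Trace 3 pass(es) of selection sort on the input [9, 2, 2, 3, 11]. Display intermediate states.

Pass 1: Select minimum 2 at index 1, swap -> [2, 9, 2, 3, 11]
Pass 2: Select minimum 2 at index 2, swap -> [2, 2, 9, 3, 11]
Pass 3: Select minimum 3 at index 3, swap -> [2, 2, 3, 9, 11]


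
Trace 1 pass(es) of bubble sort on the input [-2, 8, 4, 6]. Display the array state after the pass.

After pass 1: [-2, 4, 6, 8] (2 swaps)
Total swaps: 2


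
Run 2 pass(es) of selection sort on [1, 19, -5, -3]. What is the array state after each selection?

Pass 1: Select minimum -5 at index 2, swap -> [-5, 19, 1, -3]
Pass 2: Select minimum -3 at index 3, swap -> [-5, -3, 1, 19]


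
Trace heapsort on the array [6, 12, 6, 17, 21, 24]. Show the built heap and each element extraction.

Build heap: [24, 21, 6, 17, 12, 6]
Extract 24: [21, 17, 6, 6, 12, 24]
Extract 21: [17, 12, 6, 6, 21, 24]
Extract 17: [12, 6, 6, 17, 21, 24]
Extract 12: [6, 6, 12, 17, 21, 24]
Extract 6: [6, 6, 12, 17, 21, 24]


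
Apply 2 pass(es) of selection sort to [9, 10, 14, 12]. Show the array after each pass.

Pass 1: Select minimum 9 at index 0, swap -> [9, 10, 14, 12]
Pass 2: Select minimum 10 at index 1, swap -> [9, 10, 14, 12]


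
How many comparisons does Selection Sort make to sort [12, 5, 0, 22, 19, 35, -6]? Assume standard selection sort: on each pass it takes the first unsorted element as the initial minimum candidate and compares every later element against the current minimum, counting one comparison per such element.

Pass 1: scan indices 1..6 for the minimum = 6 comparison(s); min is -6, place at index 0 -> [-6, 5, 0, 22, 19, 35, 12]
Pass 2: scan indices 2..6 for the minimum = 5 comparison(s); min is 0, place at index 1 -> [-6, 0, 5, 22, 19, 35, 12]
Pass 3: scan indices 3..6 for the minimum = 4 comparison(s); min is 5, place at index 2 -> [-6, 0, 5, 22, 19, 35, 12]
Pass 4: scan indices 4..6 for the minimum = 3 comparison(s); min is 12, place at index 3 -> [-6, 0, 5, 12, 19, 35, 22]
Pass 5: scan indices 5..6 for the minimum = 2 comparison(s); min is 19, place at index 4 -> [-6, 0, 5, 12, 19, 35, 22]
Pass 6: scan indices 6..6 for the minimum = 1 comparison(s); min is 22, place at index 5 -> [-6, 0, 5, 12, 19, 22, 35]
Selection sort always scans the whole unsorted suffix, so the count is (n-1) + (n-2) + ... + 1 = n(n-1)/2 = 7*6/2 = 21 regardless of the input order.
Total comparisons: 6 + 5 + 4 + 3 + 2 + 1 = 21


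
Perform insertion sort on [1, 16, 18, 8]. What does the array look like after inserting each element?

First element 1 is already 'sorted'
Insert 16: shifted 0 elements -> [1, 16, 18, 8]
Insert 18: shifted 0 elements -> [1, 16, 18, 8]
Insert 8: shifted 2 elements -> [1, 8, 16, 18]


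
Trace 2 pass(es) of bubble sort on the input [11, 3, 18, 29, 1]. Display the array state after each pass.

After pass 1: [3, 11, 18, 1, 29] (2 swaps)
After pass 2: [3, 11, 1, 18, 29] (1 swaps)
Total swaps: 3


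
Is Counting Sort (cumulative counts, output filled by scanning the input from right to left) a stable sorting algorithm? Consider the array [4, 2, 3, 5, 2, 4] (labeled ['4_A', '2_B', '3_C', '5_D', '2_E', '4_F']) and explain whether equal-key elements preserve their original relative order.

Trace Counting Sort on the labeled array (the key is the number; the letter only tracks identity):
  Counts for values 0..5: [0, 0, 2, 1, 2, 1]
  Cumulative counts: [0, 0, 2, 3, 5, 6]
  Scan right to left: place 4_F at output index 4
  Scan right to left: place 2_E at output index 1
  Scan right to left: place 5_D at output index 5
  Scan right to left: place 3_C at output index 2
  Scan right to left: place 2_B at output index 0
  Scan right to left: place 4_A at output index 3
  Output: [2_B, 2_E, 3_C, 4_A, 4_F, 5_D]
Equal keys:
  value 2: originally 2_B, 2_E; after sorting 2_B, 2_E -> order preserved
  value 4: originally 4_A, 4_F; after sorting 4_A, 4_F -> order preserved
All equal keys kept their original relative order. Counting Sort is stable: scanning the input right to left with decreasing cumulative counts places later duplicates at later output positions.
Answer: Stable


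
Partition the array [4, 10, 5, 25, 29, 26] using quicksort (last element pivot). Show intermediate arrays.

Partition 1: pivot=26 at index 4 -> [4, 10, 5, 25, 26, 29]
Partition 2: pivot=25 at index 3 -> [4, 10, 5, 25, 26, 29]
Partition 3: pivot=5 at index 1 -> [4, 5, 10, 25, 26, 29]


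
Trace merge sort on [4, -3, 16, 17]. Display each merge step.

Divide and conquer:
  Merge [4] + [-3] -> [-3, 4]
  Merge [16] + [17] -> [16, 17]
  Merge [-3, 4] + [16, 17] -> [-3, 4, 16, 17]


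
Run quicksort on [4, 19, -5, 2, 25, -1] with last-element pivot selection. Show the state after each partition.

Partition 1: pivot=-1 at index 1 -> [-5, -1, 4, 2, 25, 19]
Partition 2: pivot=19 at index 4 -> [-5, -1, 4, 2, 19, 25]
Partition 3: pivot=2 at index 2 -> [-5, -1, 2, 4, 19, 25]


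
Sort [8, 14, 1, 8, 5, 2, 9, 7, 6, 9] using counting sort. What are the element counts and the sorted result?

Count array: [0, 1, 1, 0, 0, 1, 1, 1, 2, 2, 0, 0, 0, 0, 1]
(count[i] = number of elements equal to i)
Cumulative count: [0, 1, 2, 2, 2, 3, 4, 5, 7, 9, 9, 9, 9, 9, 10]
Sorted: [1, 2, 5, 6, 7, 8, 8, 9, 9, 14]


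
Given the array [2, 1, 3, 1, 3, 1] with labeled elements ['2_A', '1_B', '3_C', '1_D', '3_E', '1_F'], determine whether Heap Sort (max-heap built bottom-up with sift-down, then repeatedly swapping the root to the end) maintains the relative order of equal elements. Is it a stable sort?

Trace Heap Sort on the labeled array (the key is the number; the letter only tracks identity):
  Build max-heap: [3_E, 2_A, 3_C, 1_D, 1_B, 1_F]
  Swap root 3_E to index 5, re-heapify first 5 -> [3_C, 2_A, 1_F, 1_D, 1_B, 3_E]
  Swap root 3_C to index 4, re-heapify first 4 -> [2_A, 1_B, 1_F, 1_D, 3_C, 3_E]
  Swap root 2_A to index 3, re-heapify first 3 -> [1_D, 1_B, 1_F, 2_A, 3_C, 3_E]
  Swap root 1_D to index 2, re-heapify first 2 -> [1_F, 1_B, 1_D, 2_A, 3_C, 3_E]
  Swap root 1_F to index 1, re-heapify first 1 -> [1_B, 1_F, 1_D, 2_A, 3_C, 3_E]
Final order: [1_B, 1_F, 1_D, 2_A, 3_C, 3_E]
Equal keys:
  value 1: originally 1_B, 1_D, 1_F; after sorting 1_B, 1_F, 1_D -> order changed
  value 3: originally 3_C, 3_E; after sorting 3_C, 3_E -> order preserved
Equal keys were reordered, so Heap Sort is not stable: heap construction and root-to-end swaps move elements without regard to the original order of equal keys. (One such input is enough; an unstable sort may happen to preserve order on other inputs, but it gives no guarantee.)
Answer: Not stable


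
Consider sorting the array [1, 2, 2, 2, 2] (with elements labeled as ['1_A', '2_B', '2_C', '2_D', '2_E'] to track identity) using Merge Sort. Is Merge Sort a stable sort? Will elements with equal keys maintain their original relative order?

Trace Merge Sort on the labeled array (the key is the number; the letter only tracks identity):
  Merge [1_A] + [2_B] -> [1_A, 2_B]
  Merge [2_D] + [2_E] -> [2_D, 2_E]
  Merge [2_C] + [2_D, 2_E] -> [2_C, 2_D, 2_E]
  Merge [1_A, 2_B] + [2_C, 2_D, 2_E] -> [1_A, 2_B, 2_C, 2_D, 2_E]
Final order: [1_A, 2_B, 2_C, 2_D, 2_E]
Equal keys:
  value 2: originally 2_B, 2_C, 2_D, 2_E; after sorting 2_B, 2_C, 2_D, 2_E -> order preserved
All equal keys kept their original relative order. Merge Sort is stable: when the heads of the two halves are equal the merge takes from the left half first.
Answer: Stable


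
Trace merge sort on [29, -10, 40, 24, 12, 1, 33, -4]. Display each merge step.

Divide and conquer:
  Merge [29] + [-10] -> [-10, 29]
  Merge [40] + [24] -> [24, 40]
  Merge [-10, 29] + [24, 40] -> [-10, 24, 29, 40]
  Merge [12] + [1] -> [1, 12]
  Merge [33] + [-4] -> [-4, 33]
  Merge [1, 12] + [-4, 33] -> [-4, 1, 12, 33]
  Merge [-10, 24, 29, 40] + [-4, 1, 12, 33] -> [-10, -4, 1, 12, 24, 29, 33, 40]


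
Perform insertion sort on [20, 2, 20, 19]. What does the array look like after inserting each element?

First element 20 is already 'sorted'
Insert 2: shifted 1 elements -> [2, 20, 20, 19]
Insert 20: shifted 0 elements -> [2, 20, 20, 19]
Insert 19: shifted 2 elements -> [2, 19, 20, 20]


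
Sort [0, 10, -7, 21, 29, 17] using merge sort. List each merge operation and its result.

Divide and conquer:
  Merge [10] + [-7] -> [-7, 10]
  Merge [0] + [-7, 10] -> [-7, 0, 10]
  Merge [29] + [17] -> [17, 29]
  Merge [21] + [17, 29] -> [17, 21, 29]
  Merge [-7, 0, 10] + [17, 21, 29] -> [-7, 0, 10, 17, 21, 29]


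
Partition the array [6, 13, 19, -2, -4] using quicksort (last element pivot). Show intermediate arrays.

Partition 1: pivot=-4 at index 0 -> [-4, 13, 19, -2, 6]
Partition 2: pivot=6 at index 2 -> [-4, -2, 6, 13, 19]
Partition 3: pivot=19 at index 4 -> [-4, -2, 6, 13, 19]


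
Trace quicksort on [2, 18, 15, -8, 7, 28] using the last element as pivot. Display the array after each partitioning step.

Partition 1: pivot=28 at index 5 -> [2, 18, 15, -8, 7, 28]
Partition 2: pivot=7 at index 2 -> [2, -8, 7, 18, 15, 28]
Partition 3: pivot=-8 at index 0 -> [-8, 2, 7, 18, 15, 28]
Partition 4: pivot=15 at index 3 -> [-8, 2, 7, 15, 18, 28]


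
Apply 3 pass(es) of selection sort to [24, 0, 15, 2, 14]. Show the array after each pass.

Pass 1: Select minimum 0 at index 1, swap -> [0, 24, 15, 2, 14]
Pass 2: Select minimum 2 at index 3, swap -> [0, 2, 15, 24, 14]
Pass 3: Select minimum 14 at index 4, swap -> [0, 2, 14, 24, 15]


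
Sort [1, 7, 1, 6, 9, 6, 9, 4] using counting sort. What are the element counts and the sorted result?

Count array: [0, 2, 0, 0, 1, 0, 2, 1, 0, 2]
(count[i] = number of elements equal to i)
Cumulative count: [0, 2, 2, 2, 3, 3, 5, 6, 6, 8]
Sorted: [1, 1, 4, 6, 6, 7, 9, 9]


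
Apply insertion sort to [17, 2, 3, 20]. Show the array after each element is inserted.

First element 17 is already 'sorted'
Insert 2: shifted 1 elements -> [2, 17, 3, 20]
Insert 3: shifted 1 elements -> [2, 3, 17, 20]
Insert 20: shifted 0 elements -> [2, 3, 17, 20]
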